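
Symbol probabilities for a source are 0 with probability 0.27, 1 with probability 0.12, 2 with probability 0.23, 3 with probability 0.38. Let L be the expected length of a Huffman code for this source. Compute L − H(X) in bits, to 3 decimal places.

Entropy H = −Σ p log₂ p ≈ 1.8952 bits.
Huffman merges: 3/25+23/100→7/20; 27/100+7/20→31/50; 19/50+31/50→1. L = 197/100 ≈ 1.9700.
L − H = 1.9700 − 1.8952 = 0.075 bits.

0.075 bits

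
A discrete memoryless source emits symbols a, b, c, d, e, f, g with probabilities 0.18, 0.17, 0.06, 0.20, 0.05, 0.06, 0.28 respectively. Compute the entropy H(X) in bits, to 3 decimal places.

2.562 bits

H = −Σ pᵢ log₂ pᵢ.
−0.18·log₂(0.18) = 0.4453
−0.17·log₂(0.17) = 0.4346
−0.06·log₂(0.06) = 0.2435
−0.20·log₂(0.20) = 0.4644
−0.05·log₂(0.05) = 0.2161
−0.06·log₂(0.06) = 0.2435
−0.28·log₂(0.28) = 0.5142
Sum ≈ 2.5617 → 2.562 bits.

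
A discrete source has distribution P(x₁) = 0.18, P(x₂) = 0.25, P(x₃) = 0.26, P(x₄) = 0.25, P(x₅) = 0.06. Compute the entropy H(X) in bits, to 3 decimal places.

2.194 bits

H = −Σ pᵢ log₂ pᵢ.
−0.18·log₂(0.18) = 0.4453
−0.25·log₂(0.25) = 0.5000
−0.26·log₂(0.26) = 0.5053
−0.25·log₂(0.25) = 0.5000
−0.06·log₂(0.06) = 0.2435
Sum ≈ 2.1941 → 2.194 bits.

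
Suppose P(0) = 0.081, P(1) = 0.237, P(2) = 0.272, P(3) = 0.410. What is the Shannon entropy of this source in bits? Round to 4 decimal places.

1.8242 bits

H = −Σ pᵢ log₂ pᵢ.
−0.081·log₂(0.081) = 0.2937
−0.237·log₂(0.237) = 0.4923
−0.272·log₂(0.272) = 0.5109
−0.410·log₂(0.410) = 0.5274
Sum ≈ 1.8242 → 1.8242 bits.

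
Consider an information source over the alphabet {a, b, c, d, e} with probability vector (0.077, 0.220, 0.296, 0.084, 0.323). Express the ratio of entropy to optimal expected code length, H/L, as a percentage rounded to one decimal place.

97.7%

Entropy H = −Σ p log₂ p ≈ 2.1121 bits.
Huffman merges: 77/1000+21/250→161/1000; 161/1000+11/50→381/1000; 37/125+323/1000→619/1000; 381/1000+619/1000→1. L = 2161/1000 ≈ 2.1610.
Efficiency = H/L = 2.1121/2.1610 = 97.7%.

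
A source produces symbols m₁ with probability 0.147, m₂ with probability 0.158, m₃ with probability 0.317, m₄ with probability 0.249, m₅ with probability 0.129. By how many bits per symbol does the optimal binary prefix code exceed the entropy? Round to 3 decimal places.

Entropy H = −Σ p log₂ p ≈ 2.2332 bits.
Huffman merges: 129/1000+147/1000→69/250; 79/500+249/1000→407/1000; 69/250+317/1000→593/1000; 407/1000+593/1000→1. L = 569/250 ≈ 2.2760.
L − H = 2.2760 − 2.2332 = 0.043 bits.

0.043 bits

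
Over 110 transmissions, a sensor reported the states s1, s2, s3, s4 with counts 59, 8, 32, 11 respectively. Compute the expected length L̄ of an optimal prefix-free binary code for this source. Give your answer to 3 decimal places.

1.636 bits/symbol

Probabilities are the counts divided by 110.
Repeatedly combine the two least-probable nodes; the expected code length is the sum of the merged weights.
merge 4/55 + 1/10 → 19/110
merge 19/110 + 16/55 → 51/110
merge 51/110 + 59/110 → 1
L = 19/110 + 51/110 + 1 = 18/11 ≈ 1.636 bits/symbol.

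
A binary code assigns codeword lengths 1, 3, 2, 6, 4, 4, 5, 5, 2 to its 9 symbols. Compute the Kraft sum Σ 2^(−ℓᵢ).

With common denominator 2^6 = 64: Σ 2^(−ℓᵢ) = 32/64 + 8/64 + 16/64 + 1/64 + 4/64 + 4/64 + 2/64 + 2/64 + 16/64 = 85/64 = 1.328125.

1.328125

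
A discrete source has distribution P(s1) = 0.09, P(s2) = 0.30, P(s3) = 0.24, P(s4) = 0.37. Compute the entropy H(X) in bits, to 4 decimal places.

H = −Σ pᵢ log₂ pᵢ.
−0.09·log₂(0.09) = 0.3127
−0.30·log₂(0.30) = 0.5211
−0.24·log₂(0.24) = 0.4941
−0.37·log₂(0.37) = 0.5307
Sum ≈ 1.8586 → 1.8586 bits.

1.8586 bits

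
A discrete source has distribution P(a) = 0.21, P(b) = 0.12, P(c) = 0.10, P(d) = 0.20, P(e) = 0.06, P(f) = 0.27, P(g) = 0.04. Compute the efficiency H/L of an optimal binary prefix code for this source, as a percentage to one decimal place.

Entropy H = −Σ p log₂ p ≈ 2.5758 bits.
Huffman merges: 1/25+3/50→1/10; 1/10+1/10→1/5; 3/25+1/5→8/25; 1/5+21/100→41/100; 27/100+8/25→59/100; 41/100+59/100→1. L = 131/50 ≈ 2.6200.
Efficiency = H/L = 2.5758/2.6200 = 98.3%.

98.3%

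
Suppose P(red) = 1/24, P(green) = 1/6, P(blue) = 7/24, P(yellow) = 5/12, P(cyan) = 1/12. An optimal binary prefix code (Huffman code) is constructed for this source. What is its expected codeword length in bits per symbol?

Repeatedly combine the two least-probable nodes; the expected code length is the sum of the merged weights.
merge 1/24 + 1/12 → 1/8
merge 1/8 + 1/6 → 7/24
merge 7/24 + 7/24 → 7/12
merge 5/12 + 7/12 → 1
L = 1/8 + 7/24 + 7/12 + 1 = 2 bits/symbol.

2 bits/symbol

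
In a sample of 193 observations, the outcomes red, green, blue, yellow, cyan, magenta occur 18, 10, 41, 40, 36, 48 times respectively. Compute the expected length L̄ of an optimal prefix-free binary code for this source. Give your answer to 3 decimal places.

Probabilities are the counts divided by 193.
Repeatedly combine the two least-probable nodes; the expected code length is the sum of the merged weights.
merge 10/193 + 18/193 → 28/193
merge 28/193 + 36/193 → 64/193
merge 40/193 + 41/193 → 81/193
merge 48/193 + 64/193 → 112/193
merge 81/193 + 112/193 → 1
L = 28/193 + 64/193 + 81/193 + 112/193 + 1 = 478/193 ≈ 2.477 bits/symbol.

2.477 bits/symbol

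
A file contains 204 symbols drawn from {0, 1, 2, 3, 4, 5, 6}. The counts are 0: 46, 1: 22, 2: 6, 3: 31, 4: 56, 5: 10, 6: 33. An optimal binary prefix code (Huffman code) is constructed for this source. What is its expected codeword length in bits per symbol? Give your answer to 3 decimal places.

2.578 bits/symbol

Probabilities are the counts divided by 204.
Repeatedly combine the two least-probable nodes; the expected code length is the sum of the merged weights.
merge 1/34 + 5/102 → 4/51
merge 4/51 + 11/102 → 19/102
merge 31/204 + 11/68 → 16/51
merge 19/102 + 23/102 → 7/17
merge 14/51 + 16/51 → 10/17
merge 7/17 + 10/17 → 1
L = 4/51 + 19/102 + 16/51 + 7/17 + 10/17 + 1 = 263/102 ≈ 2.578 bits/symbol.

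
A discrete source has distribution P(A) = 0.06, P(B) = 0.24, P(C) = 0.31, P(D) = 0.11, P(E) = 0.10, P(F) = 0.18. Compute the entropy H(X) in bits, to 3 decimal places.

2.389 bits

H = −Σ pᵢ log₂ pᵢ.
−0.06·log₂(0.06) = 0.2435
−0.24·log₂(0.24) = 0.4941
−0.31·log₂(0.31) = 0.5238
−0.11·log₂(0.11) = 0.3503
−0.10·log₂(0.10) = 0.3322
−0.18·log₂(0.18) = 0.4453
Sum ≈ 2.3892 → 2.389 bits.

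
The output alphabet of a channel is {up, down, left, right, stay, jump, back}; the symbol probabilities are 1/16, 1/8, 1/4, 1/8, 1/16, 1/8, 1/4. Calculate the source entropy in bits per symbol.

Each probability is a power of 1/2, so log₂(1/p) is an integer.
H = Σ p·log₂(1/p) = 1/16·4 + 1/8·3 + 1/4·2 + 1/8·3 + 1/16·4 + 1/8·3 + 1/4·2 = 2.625 bits.

2.625 bits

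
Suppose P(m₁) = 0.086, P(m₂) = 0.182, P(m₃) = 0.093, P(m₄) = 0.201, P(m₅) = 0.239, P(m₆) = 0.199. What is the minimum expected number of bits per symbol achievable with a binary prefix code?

Repeatedly combine the two least-probable nodes; the expected code length is the sum of the merged weights.
merge 43/500 + 93/1000 → 179/1000
merge 179/1000 + 91/500 → 361/1000
merge 199/1000 + 201/1000 → 2/5
merge 239/1000 + 361/1000 → 3/5
merge 2/5 + 3/5 → 1
L = 179/1000 + 361/1000 + 2/5 + 3/5 + 1 = 127/50 = 2.54 bits/symbol.

2.54 bits/symbol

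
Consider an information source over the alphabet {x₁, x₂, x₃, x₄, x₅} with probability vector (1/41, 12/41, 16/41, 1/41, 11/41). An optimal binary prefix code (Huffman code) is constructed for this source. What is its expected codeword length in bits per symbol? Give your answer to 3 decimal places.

1.976 bits/symbol

Repeatedly combine the two least-probable nodes; the expected code length is the sum of the merged weights.
merge 1/41 + 1/41 → 2/41
merge 2/41 + 11/41 → 13/41
merge 12/41 + 13/41 → 25/41
merge 16/41 + 25/41 → 1
L = 2/41 + 13/41 + 25/41 + 1 = 81/41 ≈ 1.976 bits/symbol.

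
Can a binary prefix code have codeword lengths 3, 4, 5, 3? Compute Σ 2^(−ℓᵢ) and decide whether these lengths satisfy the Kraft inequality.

With common denominator 2^5 = 32: Σ 2^(−ℓᵢ) = 4/32 + 2/32 + 1/32 + 4/32 = 11/32 = 0.34375.
Kraft's inequality requires Σ ≤ 1; here Σ = 0.34375 ≤ 1, so such a prefix code exists.

0.34375; yes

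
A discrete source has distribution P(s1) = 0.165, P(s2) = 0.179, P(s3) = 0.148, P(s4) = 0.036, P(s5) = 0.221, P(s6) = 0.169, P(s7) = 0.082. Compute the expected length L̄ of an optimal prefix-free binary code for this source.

Repeatedly combine the two least-probable nodes; the expected code length is the sum of the merged weights.
merge 9/250 + 41/500 → 59/500
merge 59/500 + 37/250 → 133/500
merge 33/200 + 169/1000 → 167/500
merge 179/1000 + 221/1000 → 2/5
merge 133/500 + 167/500 → 3/5
merge 2/5 + 3/5 → 1
L = 59/500 + 133/500 + 167/500 + 2/5 + 3/5 + 1 = 1359/500 = 2.718 bits/symbol.

2.718 bits/symbol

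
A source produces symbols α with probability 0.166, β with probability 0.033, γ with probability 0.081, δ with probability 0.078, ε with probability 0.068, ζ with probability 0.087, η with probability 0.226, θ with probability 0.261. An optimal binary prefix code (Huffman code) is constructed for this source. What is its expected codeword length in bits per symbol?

2.773 bits/symbol

Repeatedly combine the two least-probable nodes; the expected code length is the sum of the merged weights.
merge 33/1000 + 17/250 → 101/1000
merge 39/500 + 81/1000 → 159/1000
merge 87/1000 + 101/1000 → 47/250
merge 159/1000 + 83/500 → 13/40
merge 47/250 + 113/500 → 207/500
merge 261/1000 + 13/40 → 293/500
merge 207/500 + 293/500 → 1
L = 101/1000 + 159/1000 + 47/250 + 13/40 + 207/500 + 293/500 + 1 = 2773/1000 = 2.773 bits/symbol.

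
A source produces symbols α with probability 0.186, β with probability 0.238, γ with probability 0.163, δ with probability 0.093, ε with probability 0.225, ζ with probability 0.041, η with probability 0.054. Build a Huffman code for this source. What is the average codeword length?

Repeatedly combine the two least-probable nodes; the expected code length is the sum of the merged weights.
merge 41/1000 + 27/500 → 19/200
merge 93/1000 + 19/200 → 47/250
merge 163/1000 + 93/500 → 349/1000
merge 47/250 + 9/40 → 413/1000
merge 119/500 + 349/1000 → 587/1000
merge 413/1000 + 587/1000 → 1
L = 19/200 + 47/250 + 349/1000 + 413/1000 + 587/1000 + 1 = 329/125 = 2.632 bits/symbol.

2.632 bits/symbol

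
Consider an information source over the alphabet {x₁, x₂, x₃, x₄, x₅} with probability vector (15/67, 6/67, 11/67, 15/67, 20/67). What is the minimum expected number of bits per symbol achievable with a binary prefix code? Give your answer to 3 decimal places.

2.254 bits/symbol

Repeatedly combine the two least-probable nodes; the expected code length is the sum of the merged weights.
merge 6/67 + 11/67 → 17/67
merge 15/67 + 15/67 → 30/67
merge 17/67 + 20/67 → 37/67
merge 30/67 + 37/67 → 1
L = 17/67 + 30/67 + 37/67 + 1 = 151/67 ≈ 2.254 bits/symbol.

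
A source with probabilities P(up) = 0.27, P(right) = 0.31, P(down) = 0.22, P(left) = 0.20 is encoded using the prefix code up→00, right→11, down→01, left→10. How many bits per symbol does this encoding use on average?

L̄ = Σ pᵢ·ℓᵢ = 0.27·2 + 0.31·2 + 0.22·2 + 0.20·2 = 2 bits/symbol.

2 bits/symbol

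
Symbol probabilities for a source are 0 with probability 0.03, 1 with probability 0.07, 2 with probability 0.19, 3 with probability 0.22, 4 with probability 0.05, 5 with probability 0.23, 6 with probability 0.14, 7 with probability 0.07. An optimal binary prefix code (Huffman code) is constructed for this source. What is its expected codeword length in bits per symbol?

2.77 bits/symbol

Repeatedly combine the two least-probable nodes; the expected code length is the sum of the merged weights.
merge 3/100 + 1/20 → 2/25
merge 7/100 + 7/100 → 7/50
merge 2/25 + 7/50 → 11/50
merge 7/50 + 19/100 → 33/100
merge 11/50 + 11/50 → 11/25
merge 23/100 + 33/100 → 14/25
merge 11/25 + 14/25 → 1
L = 2/25 + 7/50 + 11/50 + 33/100 + 11/25 + 14/25 + 1 = 277/100 = 2.77 bits/symbol.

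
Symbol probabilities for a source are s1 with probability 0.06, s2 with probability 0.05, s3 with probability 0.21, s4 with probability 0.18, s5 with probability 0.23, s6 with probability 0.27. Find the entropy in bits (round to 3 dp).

H = −Σ pᵢ log₂ pᵢ.
−0.06·log₂(0.06) = 0.2435
−0.05·log₂(0.05) = 0.2161
−0.21·log₂(0.21) = 0.4728
−0.18·log₂(0.18) = 0.4453
−0.23·log₂(0.23) = 0.4877
−0.27·log₂(0.27) = 0.5100
Sum ≈ 2.3755 → 2.375 bits.

2.375 bits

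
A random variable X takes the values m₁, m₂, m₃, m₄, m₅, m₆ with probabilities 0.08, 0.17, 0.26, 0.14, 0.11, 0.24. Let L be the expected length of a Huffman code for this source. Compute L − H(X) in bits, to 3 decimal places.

0.027 bits

Entropy H = −Σ p log₂ p ≈ 2.4729 bits.
Huffman merges: 2/25+11/100→19/100; 7/50+17/100→31/100; 19/100+6/25→43/100; 13/50+31/100→57/100; 43/100+57/100→1. L = 5/2 ≈ 2.5000.
L − H = 2.5000 − 2.4729 = 0.027 bits.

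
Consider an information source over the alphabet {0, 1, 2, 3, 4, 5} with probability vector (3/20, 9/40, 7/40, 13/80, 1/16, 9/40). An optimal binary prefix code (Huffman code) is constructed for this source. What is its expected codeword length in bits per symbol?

Repeatedly combine the two least-probable nodes; the expected code length is the sum of the merged weights.
merge 1/16 + 3/20 → 17/80
merge 13/80 + 7/40 → 27/80
merge 17/80 + 9/40 → 7/16
merge 9/40 + 27/80 → 9/16
merge 7/16 + 9/16 → 1
L = 17/80 + 27/80 + 7/16 + 9/16 + 1 = 51/20 = 2.55 bits/symbol.

2.55 bits/symbol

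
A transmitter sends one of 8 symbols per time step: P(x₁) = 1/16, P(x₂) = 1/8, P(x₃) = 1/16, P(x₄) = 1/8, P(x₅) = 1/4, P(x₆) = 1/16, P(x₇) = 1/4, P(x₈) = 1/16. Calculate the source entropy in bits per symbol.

Each probability is a power of 1/2, so log₂(1/p) is an integer.
H = Σ p·log₂(1/p) = 1/16·4 + 1/8·3 + 1/16·4 + 1/8·3 + 1/4·2 + 1/16·4 + 1/4·2 + 1/16·4 = 2.75 bits.

2.75 bits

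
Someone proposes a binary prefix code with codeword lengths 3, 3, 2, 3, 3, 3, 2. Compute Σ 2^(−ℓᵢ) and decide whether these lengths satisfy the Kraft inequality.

1.125; no

With common denominator 2^3 = 8: Σ 2^(−ℓᵢ) = 1/8 + 1/8 + 2/8 + 1/8 + 1/8 + 1/8 + 2/8 = 9/8 = 1.125.
Kraft's inequality requires Σ ≤ 1; here Σ = 1.125 > 1, so no such prefix code exists.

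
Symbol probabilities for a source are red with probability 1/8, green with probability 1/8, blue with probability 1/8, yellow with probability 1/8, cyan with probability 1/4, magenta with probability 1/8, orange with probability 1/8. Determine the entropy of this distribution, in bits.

Each probability is a power of 1/2, so log₂(1/p) is an integer.
H = Σ p·log₂(1/p) = 1/8·3 + 1/8·3 + 1/8·3 + 1/8·3 + 1/4·2 + 1/8·3 + 1/8·3 = 2.75 bits.

2.75 bits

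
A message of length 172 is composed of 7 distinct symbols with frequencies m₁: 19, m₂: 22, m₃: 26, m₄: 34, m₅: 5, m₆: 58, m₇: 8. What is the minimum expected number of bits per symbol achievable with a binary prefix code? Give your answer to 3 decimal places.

2.541 bits/symbol

Probabilities are the counts divided by 172.
Repeatedly combine the two least-probable nodes; the expected code length is the sum of the merged weights.
merge 5/172 + 2/43 → 13/172
merge 13/172 + 19/172 → 8/43
merge 11/86 + 13/86 → 12/43
merge 8/43 + 17/86 → 33/86
merge 12/43 + 29/86 → 53/86
merge 33/86 + 53/86 → 1
L = 13/172 + 8/43 + 12/43 + 33/86 + 53/86 + 1 = 437/172 ≈ 2.541 bits/symbol.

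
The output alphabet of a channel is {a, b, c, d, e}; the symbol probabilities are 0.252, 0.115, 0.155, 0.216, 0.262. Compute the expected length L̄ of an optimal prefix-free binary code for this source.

Repeatedly combine the two least-probable nodes; the expected code length is the sum of the merged weights.
merge 23/200 + 31/200 → 27/100
merge 27/125 + 63/250 → 117/250
merge 131/500 + 27/100 → 133/250
merge 117/250 + 133/250 → 1
L = 27/100 + 117/250 + 133/250 + 1 = 227/100 = 2.27 bits/symbol.

2.27 bits/symbol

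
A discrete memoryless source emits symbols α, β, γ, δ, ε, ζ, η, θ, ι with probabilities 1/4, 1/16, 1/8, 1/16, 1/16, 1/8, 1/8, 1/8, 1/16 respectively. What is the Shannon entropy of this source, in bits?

Each probability is a power of 1/2, so log₂(1/p) is an integer.
H = Σ p·log₂(1/p) = 1/4·2 + 1/16·4 + 1/8·3 + 1/16·4 + 1/16·4 + 1/8·3 + 1/8·3 + 1/8·3 + 1/16·4 = 3 bits.

3 bits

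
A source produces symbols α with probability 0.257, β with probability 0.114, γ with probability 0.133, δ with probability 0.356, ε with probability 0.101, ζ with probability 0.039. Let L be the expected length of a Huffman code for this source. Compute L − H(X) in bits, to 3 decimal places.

0.092 bits

Entropy H = −Σ p log₂ p ≈ 2.2951 bits.
Huffman merges: 39/1000+101/1000→7/50; 57/500+133/1000→247/1000; 7/50+247/1000→387/1000; 257/1000+89/250→613/1000; 387/1000+613/1000→1. L = 2387/1000 ≈ 2.3870.
L − H = 2.3870 − 2.2951 = 0.092 bits.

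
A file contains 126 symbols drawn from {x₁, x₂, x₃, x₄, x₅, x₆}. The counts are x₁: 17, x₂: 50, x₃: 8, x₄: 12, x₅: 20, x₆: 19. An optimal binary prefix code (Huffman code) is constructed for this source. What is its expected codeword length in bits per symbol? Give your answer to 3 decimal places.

2.365 bits/symbol

Probabilities are the counts divided by 126.
Repeatedly combine the two least-probable nodes; the expected code length is the sum of the merged weights.
merge 4/63 + 2/21 → 10/63
merge 17/126 + 19/126 → 2/7
merge 10/63 + 10/63 → 20/63
merge 2/7 + 20/63 → 38/63
merge 25/63 + 38/63 → 1
L = 10/63 + 2/7 + 20/63 + 38/63 + 1 = 149/63 ≈ 2.365 bits/symbol.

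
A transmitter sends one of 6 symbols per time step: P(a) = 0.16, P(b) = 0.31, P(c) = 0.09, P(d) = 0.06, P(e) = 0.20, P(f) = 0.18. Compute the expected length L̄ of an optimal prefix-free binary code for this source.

2.46 bits/symbol

Repeatedly combine the two least-probable nodes; the expected code length is the sum of the merged weights.
merge 3/50 + 9/100 → 3/20
merge 3/20 + 4/25 → 31/100
merge 9/50 + 1/5 → 19/50
merge 31/100 + 31/100 → 31/50
merge 19/50 + 31/50 → 1
L = 3/20 + 31/100 + 19/50 + 31/50 + 1 = 123/50 = 2.46 bits/symbol.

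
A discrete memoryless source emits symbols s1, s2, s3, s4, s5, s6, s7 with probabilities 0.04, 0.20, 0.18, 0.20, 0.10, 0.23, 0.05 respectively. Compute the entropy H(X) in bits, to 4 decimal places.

2.5958 bits

H = −Σ pᵢ log₂ pᵢ.
−0.04·log₂(0.04) = 0.1858
−0.20·log₂(0.20) = 0.4644
−0.18·log₂(0.18) = 0.4453
−0.20·log₂(0.20) = 0.4644
−0.10·log₂(0.10) = 0.3322
−0.23·log₂(0.23) = 0.4877
−0.05·log₂(0.05) = 0.2161
Sum ≈ 2.5958 → 2.5958 bits.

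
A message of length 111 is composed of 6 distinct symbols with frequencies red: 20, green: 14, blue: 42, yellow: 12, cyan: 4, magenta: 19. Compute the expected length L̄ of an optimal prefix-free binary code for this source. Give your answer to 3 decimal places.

Probabilities are the counts divided by 111.
Repeatedly combine the two least-probable nodes; the expected code length is the sum of the merged weights.
merge 4/111 + 4/37 → 16/111
merge 14/111 + 16/111 → 10/37
merge 19/111 + 20/111 → 13/37
merge 10/37 + 13/37 → 23/37
merge 14/37 + 23/37 → 1
L = 16/111 + 10/37 + 13/37 + 23/37 + 1 = 265/111 ≈ 2.387 bits/symbol.

2.387 bits/symbol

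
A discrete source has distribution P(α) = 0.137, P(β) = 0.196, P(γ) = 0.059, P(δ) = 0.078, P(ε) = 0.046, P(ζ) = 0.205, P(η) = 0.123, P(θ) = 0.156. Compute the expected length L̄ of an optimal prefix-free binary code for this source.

2.887 bits/symbol

Repeatedly combine the two least-probable nodes; the expected code length is the sum of the merged weights.
merge 23/500 + 59/1000 → 21/200
merge 39/500 + 21/200 → 183/1000
merge 123/1000 + 137/1000 → 13/50
merge 39/250 + 183/1000 → 339/1000
merge 49/250 + 41/200 → 401/1000
merge 13/50 + 339/1000 → 599/1000
merge 401/1000 + 599/1000 → 1
L = 21/200 + 183/1000 + 13/50 + 339/1000 + 401/1000 + 599/1000 + 1 = 2887/1000 = 2.887 bits/symbol.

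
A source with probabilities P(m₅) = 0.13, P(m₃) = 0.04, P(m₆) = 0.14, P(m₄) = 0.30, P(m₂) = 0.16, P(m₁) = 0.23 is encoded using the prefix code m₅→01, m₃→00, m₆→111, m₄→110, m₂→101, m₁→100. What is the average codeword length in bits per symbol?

2.83 bits/symbol

L̄ = Σ pᵢ·ℓᵢ = 0.13·2 + 0.04·2 + 0.14·3 + 0.30·3 + 0.16·3 + 0.23·3 = 2.83 bits/symbol.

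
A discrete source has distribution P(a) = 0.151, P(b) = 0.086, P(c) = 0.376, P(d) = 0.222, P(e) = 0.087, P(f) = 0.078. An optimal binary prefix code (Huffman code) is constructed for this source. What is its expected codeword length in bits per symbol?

2.402 bits/symbol

Repeatedly combine the two least-probable nodes; the expected code length is the sum of the merged weights.
merge 39/500 + 43/500 → 41/250
merge 87/1000 + 151/1000 → 119/500
merge 41/250 + 111/500 → 193/500
merge 119/500 + 47/125 → 307/500
merge 193/500 + 307/500 → 1
L = 41/250 + 119/500 + 193/500 + 307/500 + 1 = 1201/500 = 2.402 bits/symbol.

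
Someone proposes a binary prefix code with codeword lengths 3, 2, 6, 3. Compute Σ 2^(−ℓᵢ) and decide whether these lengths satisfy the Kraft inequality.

0.515625; yes

With common denominator 2^6 = 64: Σ 2^(−ℓᵢ) = 8/64 + 16/64 + 1/64 + 8/64 = 33/64 = 0.515625.
Kraft's inequality requires Σ ≤ 1; here Σ = 0.515625 ≤ 1, so such a prefix code exists.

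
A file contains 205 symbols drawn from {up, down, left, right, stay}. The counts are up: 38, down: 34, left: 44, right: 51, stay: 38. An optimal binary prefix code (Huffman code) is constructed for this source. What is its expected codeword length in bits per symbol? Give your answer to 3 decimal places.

2.351 bits/symbol

Probabilities are the counts divided by 205.
Repeatedly combine the two least-probable nodes; the expected code length is the sum of the merged weights.
merge 34/205 + 38/205 → 72/205
merge 38/205 + 44/205 → 2/5
merge 51/205 + 72/205 → 3/5
merge 2/5 + 3/5 → 1
L = 72/205 + 2/5 + 3/5 + 1 = 482/205 ≈ 2.351 bits/symbol.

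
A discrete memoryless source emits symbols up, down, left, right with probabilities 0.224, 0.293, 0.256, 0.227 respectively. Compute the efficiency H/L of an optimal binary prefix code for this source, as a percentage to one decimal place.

99.6%

Entropy H = −Σ p log₂ p ≈ 1.9912 bits.
Huffman merges: 28/125+227/1000→451/1000; 32/125+293/1000→549/1000; 451/1000+549/1000→1. L = 2 ≈ 2.0000.
Efficiency = H/L = 1.9912/2.0000 = 99.6%.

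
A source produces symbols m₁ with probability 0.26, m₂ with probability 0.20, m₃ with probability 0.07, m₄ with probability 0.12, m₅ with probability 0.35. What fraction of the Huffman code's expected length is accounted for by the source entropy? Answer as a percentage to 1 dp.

97.5%

Entropy H = −Σ p log₂ p ≈ 2.1354 bits.
Huffman merges: 7/100+3/25→19/100; 19/100+1/5→39/100; 13/50+7/20→61/100; 39/100+61/100→1. L = 219/100 ≈ 2.1900.
Efficiency = H/L = 2.1354/2.1900 = 97.5%.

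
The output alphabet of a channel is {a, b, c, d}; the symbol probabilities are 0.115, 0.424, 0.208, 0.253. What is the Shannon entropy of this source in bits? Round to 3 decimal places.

H = −Σ pᵢ log₂ pᵢ.
−0.115·log₂(0.115) = 0.3588
−0.424·log₂(0.424) = 0.5249
−0.208·log₂(0.208) = 0.4712
−0.253·log₂(0.253) = 0.5016
Sum ≈ 1.8565 → 1.857 bits.

1.857 bits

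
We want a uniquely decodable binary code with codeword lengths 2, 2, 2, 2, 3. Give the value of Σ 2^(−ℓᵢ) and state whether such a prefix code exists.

1.125; no

With common denominator 2^3 = 8: Σ 2^(−ℓᵢ) = 2/8 + 2/8 + 2/8 + 2/8 + 1/8 = 9/8 = 1.125.
Kraft's inequality requires Σ ≤ 1; here Σ = 1.125 > 1, so no such prefix code exists.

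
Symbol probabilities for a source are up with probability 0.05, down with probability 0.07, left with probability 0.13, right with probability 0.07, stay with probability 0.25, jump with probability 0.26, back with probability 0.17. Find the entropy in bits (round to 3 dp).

H = −Σ pᵢ log₂ pᵢ.
−0.05·log₂(0.05) = 0.2161
−0.07·log₂(0.07) = 0.2686
−0.13·log₂(0.13) = 0.3826
−0.07·log₂(0.07) = 0.2686
−0.25·log₂(0.25) = 0.5000
−0.26·log₂(0.26) = 0.5053
−0.17·log₂(0.17) = 0.4346
Sum ≈ 2.5757 → 2.576 bits.

2.576 bits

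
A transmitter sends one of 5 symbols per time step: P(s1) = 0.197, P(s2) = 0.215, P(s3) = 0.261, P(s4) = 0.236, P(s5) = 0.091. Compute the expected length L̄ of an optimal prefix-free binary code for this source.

Repeatedly combine the two least-probable nodes; the expected code length is the sum of the merged weights.
merge 91/1000 + 197/1000 → 36/125
merge 43/200 + 59/250 → 451/1000
merge 261/1000 + 36/125 → 549/1000
merge 451/1000 + 549/1000 → 1
L = 36/125 + 451/1000 + 549/1000 + 1 = 286/125 = 2.288 bits/symbol.

2.288 bits/symbol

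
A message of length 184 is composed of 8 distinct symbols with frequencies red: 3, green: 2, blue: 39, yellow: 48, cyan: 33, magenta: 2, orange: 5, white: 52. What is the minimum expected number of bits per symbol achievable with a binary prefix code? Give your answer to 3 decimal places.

2.370 bits/symbol

Probabilities are the counts divided by 184.
Repeatedly combine the two least-probable nodes; the expected code length is the sum of the merged weights.
merge 1/92 + 1/92 → 1/46
merge 3/184 + 1/46 → 7/184
merge 5/184 + 7/184 → 3/46
merge 3/46 + 33/184 → 45/184
merge 39/184 + 45/184 → 21/46
merge 6/23 + 13/46 → 25/46
merge 21/46 + 25/46 → 1
L = 1/46 + 7/184 + 3/46 + 45/184 + 21/46 + 25/46 + 1 = 109/46 ≈ 2.370 bits/symbol.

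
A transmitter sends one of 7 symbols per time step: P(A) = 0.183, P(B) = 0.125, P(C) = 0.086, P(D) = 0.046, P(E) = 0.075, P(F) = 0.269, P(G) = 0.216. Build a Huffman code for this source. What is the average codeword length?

2.636 bits/symbol

Repeatedly combine the two least-probable nodes; the expected code length is the sum of the merged weights.
merge 23/500 + 3/40 → 121/1000
merge 43/500 + 121/1000 → 207/1000
merge 1/8 + 183/1000 → 77/250
merge 207/1000 + 27/125 → 423/1000
merge 269/1000 + 77/250 → 577/1000
merge 423/1000 + 577/1000 → 1
L = 121/1000 + 207/1000 + 77/250 + 423/1000 + 577/1000 + 1 = 659/250 = 2.636 bits/symbol.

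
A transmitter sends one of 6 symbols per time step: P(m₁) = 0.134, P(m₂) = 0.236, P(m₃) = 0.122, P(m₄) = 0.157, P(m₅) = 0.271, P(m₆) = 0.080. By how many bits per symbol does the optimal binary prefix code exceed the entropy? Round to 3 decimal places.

0.021 bits

Entropy H = −Σ p log₂ p ≈ 2.4718 bits.
Huffman merges: 2/25+61/500→101/500; 67/500+157/1000→291/1000; 101/500+59/250→219/500; 271/1000+291/1000→281/500; 219/500+281/500→1. L = 2493/1000 ≈ 2.4930.
L − H = 2.4930 − 2.4718 = 0.021 bits.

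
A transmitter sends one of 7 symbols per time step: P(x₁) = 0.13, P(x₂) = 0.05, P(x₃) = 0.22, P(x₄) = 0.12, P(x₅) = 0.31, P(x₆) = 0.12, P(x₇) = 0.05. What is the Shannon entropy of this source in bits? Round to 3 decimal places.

H = −Σ pᵢ log₂ pᵢ.
−0.13·log₂(0.13) = 0.3826
−0.05·log₂(0.05) = 0.2161
−0.22·log₂(0.22) = 0.4806
−0.12·log₂(0.12) = 0.3671
−0.31·log₂(0.31) = 0.5238
−0.12·log₂(0.12) = 0.3671
−0.05·log₂(0.05) = 0.2161
Sum ≈ 2.5533 → 2.553 bits.

2.553 bits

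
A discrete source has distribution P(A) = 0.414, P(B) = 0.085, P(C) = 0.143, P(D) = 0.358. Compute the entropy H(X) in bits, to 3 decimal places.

1.761 bits

H = −Σ pᵢ log₂ pᵢ.
−0.414·log₂(0.414) = 0.5267
−0.085·log₂(0.085) = 0.3023
−0.143·log₂(0.143) = 0.4012
−0.358·log₂(0.358) = 0.5305
Sum ≈ 1.7608 → 1.761 bits.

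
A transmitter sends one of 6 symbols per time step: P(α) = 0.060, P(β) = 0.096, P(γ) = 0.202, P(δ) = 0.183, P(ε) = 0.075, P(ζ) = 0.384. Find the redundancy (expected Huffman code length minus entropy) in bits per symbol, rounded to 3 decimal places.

Entropy H = −Σ p log₂ p ≈ 2.2931 bits.
Huffman merges: 3/50+3/40→27/200; 12/125+27/200→231/1000; 183/1000+101/500→77/200; 231/1000+48/125→123/200; 77/200+123/200→1. L = 1183/500 ≈ 2.3660.
L − H = 2.3660 − 2.2931 = 0.073 bits.

0.073 bits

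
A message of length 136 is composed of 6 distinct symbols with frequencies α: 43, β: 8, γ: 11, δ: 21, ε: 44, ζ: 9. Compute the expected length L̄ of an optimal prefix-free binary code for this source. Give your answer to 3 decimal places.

Probabilities are the counts divided by 136.
Repeatedly combine the two least-probable nodes; the expected code length is the sum of the merged weights.
merge 1/17 + 9/136 → 1/8
merge 11/136 + 1/8 → 7/34
merge 21/136 + 7/34 → 49/136
merge 43/136 + 11/34 → 87/136
merge 49/136 + 87/136 → 1
L = 1/8 + 7/34 + 49/136 + 87/136 + 1 = 317/136 ≈ 2.331 bits/symbol.

2.331 bits/symbol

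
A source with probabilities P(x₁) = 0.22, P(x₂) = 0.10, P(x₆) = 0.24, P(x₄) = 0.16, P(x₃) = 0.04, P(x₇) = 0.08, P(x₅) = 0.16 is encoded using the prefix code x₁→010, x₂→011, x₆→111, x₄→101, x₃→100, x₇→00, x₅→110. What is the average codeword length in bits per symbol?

L̄ = Σ pᵢ·ℓᵢ = 0.22·3 + 0.10·3 + 0.24·3 + 0.16·3 + 0.04·3 + 0.08·2 + 0.16·3 = 2.92 bits/symbol.

2.92 bits/symbol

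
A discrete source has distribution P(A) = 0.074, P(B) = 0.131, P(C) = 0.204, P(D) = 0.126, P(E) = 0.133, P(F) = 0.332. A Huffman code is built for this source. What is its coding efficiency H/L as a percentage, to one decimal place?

98.3%

Entropy H = −Σ p log₂ p ≈ 2.4217 bits.
Huffman merges: 37/500+63/500→1/5; 131/1000+133/1000→33/125; 1/5+51/250→101/250; 33/125+83/250→149/250; 101/250+149/250→1. L = 308/125 ≈ 2.4640.
Efficiency = H/L = 2.4217/2.4640 = 98.3%.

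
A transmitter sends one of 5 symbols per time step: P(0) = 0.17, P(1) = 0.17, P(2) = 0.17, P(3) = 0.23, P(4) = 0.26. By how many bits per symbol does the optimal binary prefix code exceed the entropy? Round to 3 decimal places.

Entropy H = −Σ p log₂ p ≈ 2.2967 bits.
Huffman merges: 17/100+17/100→17/50; 17/100+23/100→2/5; 13/50+17/50→3/5; 2/5+3/5→1. L = 117/50 ≈ 2.3400.
L − H = 2.3400 − 2.2967 = 0.043 bits.

0.043 bits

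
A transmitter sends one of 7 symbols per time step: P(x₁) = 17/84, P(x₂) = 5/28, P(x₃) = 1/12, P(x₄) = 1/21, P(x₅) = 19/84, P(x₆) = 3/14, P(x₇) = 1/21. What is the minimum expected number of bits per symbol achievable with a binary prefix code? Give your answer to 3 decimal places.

2.631 bits/symbol

Repeatedly combine the two least-probable nodes; the expected code length is the sum of the merged weights.
merge 1/21 + 1/21 → 2/21
merge 1/12 + 2/21 → 5/28
merge 5/28 + 5/28 → 5/14
merge 17/84 + 3/14 → 5/12
merge 19/84 + 5/14 → 7/12
merge 5/12 + 7/12 → 1
L = 2/21 + 5/28 + 5/14 + 5/12 + 7/12 + 1 = 221/84 ≈ 2.631 bits/symbol.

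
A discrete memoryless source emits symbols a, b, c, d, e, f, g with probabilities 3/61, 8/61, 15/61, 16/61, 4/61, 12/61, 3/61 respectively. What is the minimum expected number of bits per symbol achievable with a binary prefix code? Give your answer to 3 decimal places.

Repeatedly combine the two least-probable nodes; the expected code length is the sum of the merged weights.
merge 3/61 + 3/61 → 6/61
merge 4/61 + 6/61 → 10/61
merge 8/61 + 10/61 → 18/61
merge 12/61 + 15/61 → 27/61
merge 16/61 + 18/61 → 34/61
merge 27/61 + 34/61 → 1
L = 6/61 + 10/61 + 18/61 + 27/61 + 34/61 + 1 = 156/61 ≈ 2.557 bits/symbol.

2.557 bits/symbol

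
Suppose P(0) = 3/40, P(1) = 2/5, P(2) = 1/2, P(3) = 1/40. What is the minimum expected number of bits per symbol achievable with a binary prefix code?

1.6 bits/symbol

Repeatedly combine the two least-probable nodes; the expected code length is the sum of the merged weights.
merge 1/40 + 3/40 → 1/10
merge 1/10 + 2/5 → 1/2
merge 1/2 + 1/2 → 1
L = 1/10 + 1/2 + 1 = 8/5 = 1.6 bits/symbol.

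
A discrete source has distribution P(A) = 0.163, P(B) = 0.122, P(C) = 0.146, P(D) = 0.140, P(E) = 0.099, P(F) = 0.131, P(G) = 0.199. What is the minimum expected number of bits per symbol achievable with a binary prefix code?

Repeatedly combine the two least-probable nodes; the expected code length is the sum of the merged weights.
merge 99/1000 + 61/500 → 221/1000
merge 131/1000 + 7/50 → 271/1000
merge 73/500 + 163/1000 → 309/1000
merge 199/1000 + 221/1000 → 21/50
merge 271/1000 + 309/1000 → 29/50
merge 21/50 + 29/50 → 1
L = 221/1000 + 271/1000 + 309/1000 + 21/50 + 29/50 + 1 = 2801/1000 = 2.801 bits/symbol.

2.801 bits/symbol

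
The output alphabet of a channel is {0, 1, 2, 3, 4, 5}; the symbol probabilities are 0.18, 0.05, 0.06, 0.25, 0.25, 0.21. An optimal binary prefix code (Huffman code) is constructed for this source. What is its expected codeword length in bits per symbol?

2.4 bits/symbol

Repeatedly combine the two least-probable nodes; the expected code length is the sum of the merged weights.
merge 1/20 + 3/50 → 11/100
merge 11/100 + 9/50 → 29/100
merge 21/100 + 1/4 → 23/50
merge 1/4 + 29/100 → 27/50
merge 23/50 + 27/50 → 1
L = 11/100 + 29/100 + 23/50 + 27/50 + 1 = 12/5 = 2.4 bits/symbol.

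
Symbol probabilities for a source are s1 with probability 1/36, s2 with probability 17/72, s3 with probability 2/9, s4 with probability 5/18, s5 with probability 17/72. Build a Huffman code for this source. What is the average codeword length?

2.25 bits/symbol

Repeatedly combine the two least-probable nodes; the expected code length is the sum of the merged weights.
merge 1/36 + 2/9 → 1/4
merge 17/72 + 17/72 → 17/36
merge 1/4 + 5/18 → 19/36
merge 17/36 + 19/36 → 1
L = 1/4 + 17/36 + 19/36 + 1 = 9/4 = 2.25 bits/symbol.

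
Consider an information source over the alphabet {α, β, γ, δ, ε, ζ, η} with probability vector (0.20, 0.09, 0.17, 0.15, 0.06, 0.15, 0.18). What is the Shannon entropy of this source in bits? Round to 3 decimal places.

2.722 bits

H = −Σ pᵢ log₂ pᵢ.
−0.20·log₂(0.20) = 0.4644
−0.09·log₂(0.09) = 0.3127
−0.17·log₂(0.17) = 0.4346
−0.15·log₂(0.15) = 0.4105
−0.06·log₂(0.06) = 0.2435
−0.15·log₂(0.15) = 0.4105
−0.18·log₂(0.18) = 0.4453
Sum ≈ 2.7216 → 2.722 bits.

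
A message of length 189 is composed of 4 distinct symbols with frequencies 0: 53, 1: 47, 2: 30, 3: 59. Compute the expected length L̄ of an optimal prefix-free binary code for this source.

2 bits/symbol

Probabilities are the counts divided by 189.
Repeatedly combine the two least-probable nodes; the expected code length is the sum of the merged weights.
merge 10/63 + 47/189 → 11/27
merge 53/189 + 59/189 → 16/27
merge 11/27 + 16/27 → 1
L = 11/27 + 16/27 + 1 = 2 bits/symbol.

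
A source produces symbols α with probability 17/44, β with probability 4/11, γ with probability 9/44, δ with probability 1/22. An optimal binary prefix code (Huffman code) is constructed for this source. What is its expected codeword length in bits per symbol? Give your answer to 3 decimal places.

1.864 bits/symbol

Repeatedly combine the two least-probable nodes; the expected code length is the sum of the merged weights.
merge 1/22 + 9/44 → 1/4
merge 1/4 + 4/11 → 27/44
merge 17/44 + 27/44 → 1
L = 1/4 + 27/44 + 1 = 41/22 ≈ 1.864 bits/symbol.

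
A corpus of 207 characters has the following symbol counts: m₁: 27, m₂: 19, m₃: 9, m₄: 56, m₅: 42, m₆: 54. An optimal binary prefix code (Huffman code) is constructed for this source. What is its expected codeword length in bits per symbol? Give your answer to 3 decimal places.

2.401 bits/symbol

Probabilities are the counts divided by 207.
Repeatedly combine the two least-probable nodes; the expected code length is the sum of the merged weights.
merge 1/23 + 19/207 → 28/207
merge 3/23 + 28/207 → 55/207
merge 14/69 + 6/23 → 32/69
merge 55/207 + 56/207 → 37/69
merge 32/69 + 37/69 → 1
L = 28/207 + 55/207 + 32/69 + 37/69 + 1 = 497/207 ≈ 2.401 bits/symbol.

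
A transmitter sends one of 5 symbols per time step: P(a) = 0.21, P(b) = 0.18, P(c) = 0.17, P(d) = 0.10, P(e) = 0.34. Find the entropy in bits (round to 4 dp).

H = −Σ pᵢ log₂ pᵢ.
−0.21·log₂(0.21) = 0.4728
−0.18·log₂(0.18) = 0.4453
−0.17·log₂(0.17) = 0.4346
−0.10·log₂(0.10) = 0.3322
−0.34·log₂(0.34) = 0.5292
Sum ≈ 2.2141 → 2.2141 bits.

2.2141 bits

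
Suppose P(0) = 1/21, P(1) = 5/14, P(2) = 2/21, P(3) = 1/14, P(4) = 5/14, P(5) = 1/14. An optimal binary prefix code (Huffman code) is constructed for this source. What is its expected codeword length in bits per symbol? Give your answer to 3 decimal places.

Repeatedly combine the two least-probable nodes; the expected code length is the sum of the merged weights.
merge 1/21 + 1/14 → 5/42
merge 1/14 + 2/21 → 1/6
merge 5/42 + 1/6 → 2/7
merge 2/7 + 5/14 → 9/14
merge 5/14 + 9/14 → 1
L = 5/42 + 1/6 + 2/7 + 9/14 + 1 = 31/14 ≈ 2.214 bits/symbol.

2.214 bits/symbol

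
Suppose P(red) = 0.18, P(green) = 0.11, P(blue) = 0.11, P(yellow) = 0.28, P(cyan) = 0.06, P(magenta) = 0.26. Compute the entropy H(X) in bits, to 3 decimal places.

H = −Σ pᵢ log₂ pᵢ.
−0.18·log₂(0.18) = 0.4453
−0.11·log₂(0.11) = 0.3503
−0.11·log₂(0.11) = 0.3503
−0.28·log₂(0.28) = 0.5142
−0.06·log₂(0.06) = 0.2435
−0.26·log₂(0.26) = 0.5053
Sum ≈ 2.4089 → 2.409 bits.

2.409 bits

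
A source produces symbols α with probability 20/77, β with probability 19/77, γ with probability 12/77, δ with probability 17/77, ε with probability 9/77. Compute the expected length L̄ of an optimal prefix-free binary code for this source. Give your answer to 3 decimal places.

2.273 bits/symbol

Repeatedly combine the two least-probable nodes; the expected code length is the sum of the merged weights.
merge 9/77 + 12/77 → 3/11
merge 17/77 + 19/77 → 36/77
merge 20/77 + 3/11 → 41/77
merge 36/77 + 41/77 → 1
L = 3/11 + 36/77 + 41/77 + 1 = 25/11 ≈ 2.273 bits/symbol.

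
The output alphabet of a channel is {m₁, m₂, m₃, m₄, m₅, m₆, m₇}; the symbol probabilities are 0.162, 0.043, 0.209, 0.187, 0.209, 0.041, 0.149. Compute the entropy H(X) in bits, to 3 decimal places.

H = −Σ pᵢ log₂ pᵢ.
−0.162·log₂(0.162) = 0.4254
−0.043·log₂(0.043) = 0.1952
−0.209·log₂(0.209) = 0.4720
−0.187·log₂(0.187) = 0.4523
−0.209·log₂(0.209) = 0.4720
−0.041·log₂(0.041) = 0.1889
−0.149·log₂(0.149) = 0.4092
Sum ≈ 2.6151 → 2.615 bits.

2.615 bits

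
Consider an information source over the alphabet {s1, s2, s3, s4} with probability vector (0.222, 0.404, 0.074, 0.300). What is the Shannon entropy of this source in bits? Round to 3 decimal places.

1.809 bits

H = −Σ pᵢ log₂ pᵢ.
−0.222·log₂(0.222) = 0.4820
−0.404·log₂(0.404) = 0.5283
−0.074·log₂(0.074) = 0.2780
−0.300·log₂(0.300) = 0.5211
Sum ≈ 1.8094 → 1.809 bits.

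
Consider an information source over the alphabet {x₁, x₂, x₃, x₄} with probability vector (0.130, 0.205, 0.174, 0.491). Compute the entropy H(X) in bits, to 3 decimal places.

1.794 bits

H = −Σ pᵢ log₂ pᵢ.
−0.130·log₂(0.130) = 0.3826
−0.205·log₂(0.205) = 0.4687
−0.174·log₂(0.174) = 0.4390
−0.491·log₂(0.491) = 0.5039
Sum ≈ 1.7942 → 1.794 bits.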